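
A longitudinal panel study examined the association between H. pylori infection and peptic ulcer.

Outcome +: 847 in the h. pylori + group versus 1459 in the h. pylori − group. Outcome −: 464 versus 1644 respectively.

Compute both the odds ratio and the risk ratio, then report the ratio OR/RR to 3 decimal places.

1.497

From the description: a = 847, b = 464, c = 1459, d = 1644.
OR = (847·1644)/(464·1459) = 1392468/676976 = 2.05689
Risk in exposed = 847/1311 = 0.64607; risk in unexposed = 1459/3103 = 0.47019; RR = 1.37406
OR/RR = 2.05689 / 1.37406 = 1.49694
The outcome is not rare, so the OR lies further from 1 than the RR.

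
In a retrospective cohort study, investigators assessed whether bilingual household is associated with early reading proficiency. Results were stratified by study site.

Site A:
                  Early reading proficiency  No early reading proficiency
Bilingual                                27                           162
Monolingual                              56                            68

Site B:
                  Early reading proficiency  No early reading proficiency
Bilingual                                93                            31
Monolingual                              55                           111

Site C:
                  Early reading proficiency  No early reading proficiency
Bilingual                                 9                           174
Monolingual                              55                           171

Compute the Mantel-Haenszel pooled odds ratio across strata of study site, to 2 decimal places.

0.78

OR_MH = Σ(aᵢdᵢ/nᵢ) / Σ(bᵢcᵢ/nᵢ), where nᵢ is the stratum total.
Stratum 1 (Site A): n = 313; a·d/n = 27·68/313 = 5.8658; b·c/n = 162·56/313 = 28.9840
Stratum 2 (Site B): n = 290; a·d/n = 93·111/290 = 35.5966; b·c/n = 31·55/290 = 5.8793
Stratum 3 (Site C): n = 409; a·d/n = 9·171/409 = 3.7628; b·c/n = 174·55/409 = 23.3985
OR_MH = (5.8658 + 35.5966 + 3.7628) / (28.9840 + 5.8793 + 23.3985) = 45.2252 / 58.2619 = 0.77624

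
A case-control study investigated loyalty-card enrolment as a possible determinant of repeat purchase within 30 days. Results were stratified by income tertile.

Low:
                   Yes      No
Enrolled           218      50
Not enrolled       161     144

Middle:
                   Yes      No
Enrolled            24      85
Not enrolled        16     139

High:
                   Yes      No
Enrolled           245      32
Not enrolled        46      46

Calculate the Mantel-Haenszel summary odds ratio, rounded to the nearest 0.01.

OR_MH = Σ(aᵢdᵢ/nᵢ) / Σ(bᵢcᵢ/nᵢ), where nᵢ is the stratum total.
Stratum 1 (Low): n = 573; a·d/n = 218·144/573 = 54.7853; b·c/n = 50·161/573 = 14.0489
Stratum 2 (Middle): n = 264; a·d/n = 24·139/264 = 12.6364; b·c/n = 85·16/264 = 5.1515
Stratum 3 (High): n = 369; a·d/n = 245·46/369 = 30.5420; b·c/n = 32·46/369 = 3.9892
OR_MH = (54.7853 + 12.6364 + 30.5420) / (14.0489 + 5.1515 + 3.9892) = 97.9637 / 23.1895 = 4.22448

4.22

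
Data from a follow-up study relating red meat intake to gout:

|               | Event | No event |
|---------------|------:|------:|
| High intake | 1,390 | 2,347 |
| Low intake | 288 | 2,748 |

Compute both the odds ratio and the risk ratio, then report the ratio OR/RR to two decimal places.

1.44

Cells: a = 1390, b = 2347, c = 288, d = 2748.
OR = (1390·2748)/(2347·288) = 3819720/675936 = 5.65101
Risk in exposed = 1390/3737 = 0.37196; risk in unexposed = 288/3036 = 0.09486; RR = 3.92104
OR/RR = 5.65101 / 3.92104 = 1.44120
The outcome is not rare, so the OR lies further from 1 than the RR.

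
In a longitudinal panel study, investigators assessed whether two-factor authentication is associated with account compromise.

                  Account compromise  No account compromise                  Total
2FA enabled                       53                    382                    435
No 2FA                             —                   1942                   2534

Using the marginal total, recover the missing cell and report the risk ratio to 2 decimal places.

0.52

The missing cell is in the unexposed row: 2534 − 1942 = 592.
So a = 53, b = 382, c = 592, d = 1942.
RR = [a/(a+b)] / [c/(c+d)] = (53/435) / (592/2534) = 0.12184/0.23362 = 0.52152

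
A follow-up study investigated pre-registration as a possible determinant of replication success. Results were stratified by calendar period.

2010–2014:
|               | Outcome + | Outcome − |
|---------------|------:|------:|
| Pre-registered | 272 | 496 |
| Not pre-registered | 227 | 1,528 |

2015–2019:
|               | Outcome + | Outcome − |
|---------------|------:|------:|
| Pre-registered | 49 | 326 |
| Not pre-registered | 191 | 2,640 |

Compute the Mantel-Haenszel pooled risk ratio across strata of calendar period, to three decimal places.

RR_MH = Σ(aᵢ·n₀ᵢ/nᵢ) / Σ(cᵢ·n₁ᵢ/nᵢ), with n₁ᵢ = aᵢ+bᵢ (exposed), n₀ᵢ = cᵢ+dᵢ (unexposed), nᵢ = n₁ᵢ+n₀ᵢ.
Stratum 1 (2010–2014): n₁ = 768, n₀ = 1755, n = 2523; a·n₀/n = 272·1755/2523 = 189.2033; c·n₁/n = 227·768/2523 = 69.0987
Stratum 2 (2015–2019): n₁ = 375, n₀ = 2831, n = 3206; a·n₀/n = 49·2831/3206 = 43.2686; c·n₁/n = 191·375/3206 = 22.3409
RR_MH = (189.2033 + 43.2686) / (69.0987 + 22.3409) = 232.4719 / 91.4396 = 2.54235

2.542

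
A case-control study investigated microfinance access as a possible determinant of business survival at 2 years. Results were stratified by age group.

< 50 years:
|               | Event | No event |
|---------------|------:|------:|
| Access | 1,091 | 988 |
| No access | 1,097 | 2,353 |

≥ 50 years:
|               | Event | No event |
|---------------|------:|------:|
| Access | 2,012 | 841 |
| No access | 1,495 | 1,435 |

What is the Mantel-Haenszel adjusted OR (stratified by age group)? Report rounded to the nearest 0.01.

2.33

OR_MH = Σ(aᵢdᵢ/nᵢ) / Σ(bᵢcᵢ/nᵢ), where nᵢ is the stratum total.
Stratum 1 (< 50 years): n = 5529; a·d/n = 1091·2353/5529 = 464.3015; b·c/n = 988·1097/5529 = 196.0275
Stratum 2 (≥ 50 years): n = 5783; a·d/n = 2012·1435/5783 = 499.2599; b·c/n = 841·1495/5783 = 217.4122
OR_MH = (464.3015 + 499.2599) / (196.0275 + 217.4122) = 963.5614 / 413.4397 = 2.33060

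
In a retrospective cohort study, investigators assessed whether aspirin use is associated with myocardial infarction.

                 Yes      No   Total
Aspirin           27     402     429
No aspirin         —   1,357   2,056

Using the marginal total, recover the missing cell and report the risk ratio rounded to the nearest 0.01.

0.19

The missing cell is in the unexposed row: 2056 − 1357 = 699.
So a = 27, b = 402, c = 699, d = 1357.
RR = [a/(a+b)] / [c/(c+d)] = (27/429) / (699/2056) = 0.06294/0.33998 = 0.18512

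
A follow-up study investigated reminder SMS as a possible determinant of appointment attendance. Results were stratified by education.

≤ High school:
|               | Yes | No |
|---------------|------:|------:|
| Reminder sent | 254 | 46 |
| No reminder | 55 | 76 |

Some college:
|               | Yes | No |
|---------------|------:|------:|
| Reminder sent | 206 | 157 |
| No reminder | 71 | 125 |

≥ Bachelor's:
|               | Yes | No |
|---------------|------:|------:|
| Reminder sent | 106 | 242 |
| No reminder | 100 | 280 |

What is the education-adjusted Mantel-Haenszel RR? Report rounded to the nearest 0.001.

RR_MH = Σ(aᵢ·n₀ᵢ/nᵢ) / Σ(cᵢ·n₁ᵢ/nᵢ), with n₁ᵢ = aᵢ+bᵢ (exposed), n₀ᵢ = cᵢ+dᵢ (unexposed), nᵢ = n₁ᵢ+n₀ᵢ.
Stratum 1 (≤ High school): n₁ = 300, n₀ = 131, n = 431; a·n₀/n = 254·131/431 = 77.2019; c·n₁/n = 55·300/431 = 38.2831
Stratum 2 (Some college): n₁ = 363, n₀ = 196, n = 559; a·n₀/n = 206·196/559 = 72.2290; c·n₁/n = 71·363/559 = 46.1055
Stratum 3 (≥ Bachelor's): n₁ = 348, n₀ = 380, n = 728; a·n₀/n = 106·380/728 = 55.3297; c·n₁/n = 100·348/728 = 47.8022
RR_MH = (77.2019 + 72.2290 + 55.3297) / (38.2831 + 46.1055 + 47.8022) = 204.7605 / 132.1908 = 1.54898

1.549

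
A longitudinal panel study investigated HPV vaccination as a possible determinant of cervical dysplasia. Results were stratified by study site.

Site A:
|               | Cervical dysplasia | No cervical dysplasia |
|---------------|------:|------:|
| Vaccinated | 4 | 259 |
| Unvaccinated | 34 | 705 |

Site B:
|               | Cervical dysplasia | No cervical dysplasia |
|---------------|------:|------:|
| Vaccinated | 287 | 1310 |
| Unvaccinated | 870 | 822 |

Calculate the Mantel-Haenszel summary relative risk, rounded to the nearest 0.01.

RR_MH = Σ(aᵢ·n₀ᵢ/nᵢ) / Σ(cᵢ·n₁ᵢ/nᵢ), with n₁ᵢ = aᵢ+bᵢ (exposed), n₀ᵢ = cᵢ+dᵢ (unexposed), nᵢ = n₁ᵢ+n₀ᵢ.
Stratum 1 (Site A): n₁ = 263, n₀ = 739, n = 1002; a·n₀/n = 4·739/1002 = 2.9501; c·n₁/n = 34·263/1002 = 8.9242
Stratum 2 (Site B): n₁ = 1597, n₀ = 1692, n = 3289; a·n₀/n = 287·1692/3289 = 147.6449; c·n₁/n = 870·1597/3289 = 422.4354
RR_MH = (2.9501 + 147.6449) / (8.9242 + 422.4354) = 150.5950 / 431.3595 = 0.34912

0.35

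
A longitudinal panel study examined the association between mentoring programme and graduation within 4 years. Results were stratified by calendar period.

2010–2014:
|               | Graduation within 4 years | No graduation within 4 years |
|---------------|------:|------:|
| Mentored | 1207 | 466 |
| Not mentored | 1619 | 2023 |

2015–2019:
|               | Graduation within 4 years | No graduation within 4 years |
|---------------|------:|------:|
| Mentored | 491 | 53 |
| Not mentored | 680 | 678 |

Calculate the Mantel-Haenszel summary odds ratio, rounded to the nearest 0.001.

3.943

OR_MH = Σ(aᵢdᵢ/nᵢ) / Σ(bᵢcᵢ/nᵢ), where nᵢ is the stratum total.
Stratum 1 (2010–2014): n = 5315; a·d/n = 1207·2023/5315 = 459.4094; b·c/n = 466·1619/5315 = 141.9481
Stratum 2 (2015–2019): n = 1902; a·d/n = 491·678/1902 = 175.0252; b·c/n = 53·680/1902 = 18.9485
OR_MH = (459.4094 + 175.0252) / (141.9481 + 18.9485) = 634.4346 / 160.8965 = 3.94312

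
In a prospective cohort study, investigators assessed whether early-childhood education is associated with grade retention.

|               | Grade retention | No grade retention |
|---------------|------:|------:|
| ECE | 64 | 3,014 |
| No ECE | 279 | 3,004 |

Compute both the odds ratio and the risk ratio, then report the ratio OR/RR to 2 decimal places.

Cells: a = 64, b = 3014, c = 279, d = 3004.
OR = (64·3004)/(3014·279) = 192256/840906 = 0.22863
Risk in exposed = 64/3078 = 0.02079; risk in unexposed = 279/3283 = 0.08498; RR = 0.24467
OR/RR = 0.22863 / 0.24467 = 0.93445
The outcome is rare in both groups, so OR ≈ RR (ratio near 1).

0.93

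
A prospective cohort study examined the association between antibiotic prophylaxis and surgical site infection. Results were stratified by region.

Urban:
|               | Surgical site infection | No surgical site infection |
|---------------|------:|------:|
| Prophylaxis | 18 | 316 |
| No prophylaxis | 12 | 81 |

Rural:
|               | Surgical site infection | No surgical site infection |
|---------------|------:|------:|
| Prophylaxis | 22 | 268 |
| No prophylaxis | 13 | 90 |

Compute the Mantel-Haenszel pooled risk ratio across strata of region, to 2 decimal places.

RR_MH = Σ(aᵢ·n₀ᵢ/nᵢ) / Σ(cᵢ·n₁ᵢ/nᵢ), with n₁ᵢ = aᵢ+bᵢ (exposed), n₀ᵢ = cᵢ+dᵢ (unexposed), nᵢ = n₁ᵢ+n₀ᵢ.
Stratum 1 (Urban): n₁ = 334, n₀ = 93, n = 427; a·n₀/n = 18·93/427 = 3.9204; c·n₁/n = 12·334/427 = 9.3864
Stratum 2 (Rural): n₁ = 290, n₀ = 103, n = 393; a·n₀/n = 22·103/393 = 5.7659; c·n₁/n = 13·290/393 = 9.5929
RR_MH = (3.9204 + 5.7659) / (9.3864 + 9.5929) = 9.6863 / 18.9793 = 0.51036

0.51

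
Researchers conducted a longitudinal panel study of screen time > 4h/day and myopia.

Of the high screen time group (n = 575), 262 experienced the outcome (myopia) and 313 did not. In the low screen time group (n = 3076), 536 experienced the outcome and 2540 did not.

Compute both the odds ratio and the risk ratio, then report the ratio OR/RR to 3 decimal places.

From the description: a = 262, b = 313, c = 536, d = 2540.
OR = (262·2540)/(313·536) = 665480/167768 = 3.96667
Risk in exposed = 262/575 = 0.45565; risk in unexposed = 536/3076 = 0.17425; RR = 2.61490
OR/RR = 3.96667 / 2.61490 = 1.51695
The outcome is not rare, so the OR lies further from 1 than the RR.

1.517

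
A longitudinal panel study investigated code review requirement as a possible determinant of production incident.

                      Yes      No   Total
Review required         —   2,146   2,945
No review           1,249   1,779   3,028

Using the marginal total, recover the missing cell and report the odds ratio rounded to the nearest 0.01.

0.53

The missing cell is in the exposed row: 2945 − 2146 = 799.
So a = 799, b = 2146, c = 1249, d = 1779.
OR = (a·d)/(b·c) = (799 × 1779) / (2146 × 1249) = 1421421 / 2680354 = 0.53031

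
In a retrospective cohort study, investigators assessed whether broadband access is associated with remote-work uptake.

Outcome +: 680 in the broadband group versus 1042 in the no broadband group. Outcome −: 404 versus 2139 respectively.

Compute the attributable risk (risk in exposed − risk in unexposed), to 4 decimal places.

0.2997

From the description: a = 680, b = 404, c = 1042, d = 2139.
Risk in exposed = 680/1084 = 0.627306; risk in unexposed = 1042/3181 = 0.327570.
Risk difference = 0.627306 − 0.327570 = 0.299736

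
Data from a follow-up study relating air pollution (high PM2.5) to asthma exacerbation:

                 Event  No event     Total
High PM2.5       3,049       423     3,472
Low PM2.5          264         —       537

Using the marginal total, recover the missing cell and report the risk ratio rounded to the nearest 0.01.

The missing cell is in the unexposed row: 537 − 264 = 273.
So a = 3049, b = 423, c = 264, d = 273.
RR = [a/(a+b)] / [c/(c+d)] = (3049/3472) / (264/537) = 0.87817/0.49162 = 1.78627

1.79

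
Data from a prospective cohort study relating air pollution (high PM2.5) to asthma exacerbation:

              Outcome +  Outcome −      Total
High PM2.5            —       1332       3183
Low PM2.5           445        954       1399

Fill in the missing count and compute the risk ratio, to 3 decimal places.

1.828

The missing cell is in the exposed row: 3183 − 1332 = 1851.
So a = 1851, b = 1332, c = 445, d = 954.
RR = [a/(a+b)] / [c/(c+d)] = (1851/3183) / (445/1399) = 0.58153/0.31808 = 1.82822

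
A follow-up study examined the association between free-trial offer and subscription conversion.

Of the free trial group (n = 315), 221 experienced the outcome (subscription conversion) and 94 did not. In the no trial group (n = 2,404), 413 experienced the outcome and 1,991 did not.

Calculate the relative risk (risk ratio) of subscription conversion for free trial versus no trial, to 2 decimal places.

4.08

From the description: a = 221, b = 94, c = 413, d = 1991.
Risk in exposed = 221/315 = 0.70159; risk in unexposed = 413/2404 = 0.17180.
RR = 0.70159 / 0.17180 = 4.08382
The risk among the exposed is 4.08 times that among the unexposed.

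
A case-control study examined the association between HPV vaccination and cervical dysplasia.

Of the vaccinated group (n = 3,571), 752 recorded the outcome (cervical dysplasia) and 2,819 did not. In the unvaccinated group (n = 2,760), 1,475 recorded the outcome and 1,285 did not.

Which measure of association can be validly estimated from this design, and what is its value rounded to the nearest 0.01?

From the description: a = 752, b = 2819, c = 1475, d = 1285.
This is a case-control study: participants were sampled on outcome status, so risks in the source population cannot be estimated directly — relative risk is not valid here. The odds ratio is the appropriate measure.
OR = (a·d)/(b·c) = (752 × 1285) / (2819 × 1475) = 966320 / 4158025 = 0.23240

0.23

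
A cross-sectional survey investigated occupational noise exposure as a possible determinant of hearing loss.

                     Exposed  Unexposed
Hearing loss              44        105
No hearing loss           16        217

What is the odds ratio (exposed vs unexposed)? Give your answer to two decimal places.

Reading the table with exposure as columns: a = 44 (Exposed, case), b = 16 (Exposed, non-case), c = 105 (Unexposed, case), d = 217.
OR = (a·d)/(b·c) = (44 × 217) / (16 × 105) = 9548 / 1680 = 5.68333
The odds of hearing loss are about 5.68 times as high in the exposed group.

5.68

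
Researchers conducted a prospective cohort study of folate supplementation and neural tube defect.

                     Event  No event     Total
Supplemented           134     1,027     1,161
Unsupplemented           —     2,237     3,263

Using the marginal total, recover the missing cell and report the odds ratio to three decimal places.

0.284

The missing cell is in the unexposed row: 3263 − 2237 = 1026.
So a = 134, b = 1027, c = 1026, d = 2237.
OR = (a·d)/(b·c) = (134 × 2237) / (1027 × 1026) = 299758 / 1053702 = 0.28448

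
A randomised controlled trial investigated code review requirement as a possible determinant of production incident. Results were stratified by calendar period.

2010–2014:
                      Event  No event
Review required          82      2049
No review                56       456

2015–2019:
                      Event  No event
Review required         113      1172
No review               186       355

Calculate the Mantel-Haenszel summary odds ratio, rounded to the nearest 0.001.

OR_MH = Σ(aᵢdᵢ/nᵢ) / Σ(bᵢcᵢ/nᵢ), where nᵢ is the stratum total.
Stratum 1 (2010–2014): n = 2643; a·d/n = 82·456/2643 = 14.1476; b·c/n = 2049·56/2643 = 43.4143
Stratum 2 (2015–2019): n = 1826; a·d/n = 113·355/1826 = 21.9688; b·c/n = 1172·186/1826 = 119.3823
OR_MH = (14.1476 + 21.9688) / (43.4143 + 119.3823) = 36.1163 / 162.7966 = 0.22185

0.222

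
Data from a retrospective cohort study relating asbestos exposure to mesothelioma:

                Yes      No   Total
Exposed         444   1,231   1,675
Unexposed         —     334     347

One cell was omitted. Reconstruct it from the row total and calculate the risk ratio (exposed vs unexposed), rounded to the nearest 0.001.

The missing cell is in the unexposed row: 347 − 334 = 13.
So a = 444, b = 1231, c = 13, d = 334.
RR = [a/(a+b)] / [c/(c+d)] = (444/1675) / (13/347) = 0.26507/0.03746 = 7.07545

7.075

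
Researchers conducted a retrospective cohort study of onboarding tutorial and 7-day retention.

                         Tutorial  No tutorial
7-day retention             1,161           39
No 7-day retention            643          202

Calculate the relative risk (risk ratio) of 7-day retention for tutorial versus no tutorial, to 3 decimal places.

3.977

Reading the table with exposure as columns: a = 1161 (Tutorial, case), b = 643 (Tutorial, non-case), c = 39 (No tutorial, case), d = 202.
Risk in exposed = 1161/1804 = 0.64357; risk in unexposed = 39/241 = 0.16183.
RR = 0.64357 / 0.16183 = 3.97693
The risk among the exposed is 3.98 times that among the unexposed.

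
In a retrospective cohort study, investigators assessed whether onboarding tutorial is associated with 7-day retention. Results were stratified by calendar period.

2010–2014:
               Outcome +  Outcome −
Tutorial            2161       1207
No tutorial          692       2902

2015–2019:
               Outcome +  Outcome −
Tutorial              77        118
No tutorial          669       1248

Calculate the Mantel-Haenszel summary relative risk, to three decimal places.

2.990

RR_MH = Σ(aᵢ·n₀ᵢ/nᵢ) / Σ(cᵢ·n₁ᵢ/nᵢ), with n₁ᵢ = aᵢ+bᵢ (exposed), n₀ᵢ = cᵢ+dᵢ (unexposed), nᵢ = n₁ᵢ+n₀ᵢ.
Stratum 1 (2010–2014): n₁ = 3368, n₀ = 3594, n = 6962; a·n₀/n = 2161·3594/6962 = 1115.5751; c·n₁/n = 692·3368/6962 = 334.7682
Stratum 2 (2015–2019): n₁ = 195, n₀ = 1917, n = 2112; a·n₀/n = 77·1917/2112 = 69.8906; c·n₁/n = 669·195/2112 = 61.7685
RR_MH = (1115.5751 + 69.8906) / (334.7682 + 61.7685) = 1185.4657 / 396.5366 = 2.98955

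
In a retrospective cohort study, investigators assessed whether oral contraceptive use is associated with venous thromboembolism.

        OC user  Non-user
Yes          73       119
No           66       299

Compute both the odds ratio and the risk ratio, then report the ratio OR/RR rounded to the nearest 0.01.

Reading the table with exposure as columns: a = 73 (OC user, case), b = 66 (OC user, non-case), c = 119 (Non-user, case), d = 299.
OR = (73·299)/(66·119) = 21827/7854 = 2.77909
Risk in exposed = 73/139 = 0.52518; risk in unexposed = 119/418 = 0.28469; RR = 1.84475
OR/RR = 2.77909 / 1.84475 = 1.50649
The outcome is not rare, so the OR lies further from 1 than the RR.

1.51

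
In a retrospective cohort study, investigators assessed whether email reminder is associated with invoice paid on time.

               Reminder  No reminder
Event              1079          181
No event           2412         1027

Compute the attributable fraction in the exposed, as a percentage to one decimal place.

Reading the table with exposure as columns: a = 1079 (Reminder, case), b = 2412 (Reminder, non-case), c = 181 (No reminder, case), d = 1027.
Risk in exposed = 1079/3491 = 0.30908; risk in unexposed = 181/1208 = 0.14983.
RR = 0.30908/0.14983 = 2.06281
AR% = (RR − 1)/RR × 100 = (2.06281 − 1)/2.06281 × 100 = 51.5225%

51.5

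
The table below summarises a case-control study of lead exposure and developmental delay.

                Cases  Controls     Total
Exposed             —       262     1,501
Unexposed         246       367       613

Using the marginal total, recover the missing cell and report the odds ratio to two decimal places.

The missing cell is in the exposed row: 1501 − 262 = 1239.
So a = 1239, b = 262, c = 246, d = 367.
OR = (a·d)/(b·c) = (1239 × 367) / (262 × 246) = 454713 / 64452 = 7.05506

7.06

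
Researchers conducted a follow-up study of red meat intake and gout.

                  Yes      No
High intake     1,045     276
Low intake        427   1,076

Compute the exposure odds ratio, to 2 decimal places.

Cells: a = 1045, b = 276, c = 427, d = 1076.
OR = (a·d)/(b·c) = (1045 × 1076) / (276 × 427) = 1124420 / 117852 = 9.54095
The odds of gout are about 9.54 times as high in the high intake group.

9.54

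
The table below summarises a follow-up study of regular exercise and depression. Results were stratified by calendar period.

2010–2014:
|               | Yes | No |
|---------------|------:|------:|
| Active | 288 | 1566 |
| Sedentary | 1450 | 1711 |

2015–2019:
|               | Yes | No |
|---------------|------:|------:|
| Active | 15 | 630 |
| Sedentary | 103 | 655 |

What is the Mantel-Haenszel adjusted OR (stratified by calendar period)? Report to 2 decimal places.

0.21

OR_MH = Σ(aᵢdᵢ/nᵢ) / Σ(bᵢcᵢ/nᵢ), where nᵢ is the stratum total.
Stratum 1 (2010–2014): n = 5015; a·d/n = 288·1711/5015 = 98.2588; b·c/n = 1566·1450/5015 = 452.7817
Stratum 2 (2015–2019): n = 1403; a·d/n = 15·655/1403 = 7.0029; b·c/n = 630·103/1403 = 46.2509
OR_MH = (98.2588 + 7.0029) / (452.7817 + 46.2509) = 105.2617 / 499.0325 = 0.21093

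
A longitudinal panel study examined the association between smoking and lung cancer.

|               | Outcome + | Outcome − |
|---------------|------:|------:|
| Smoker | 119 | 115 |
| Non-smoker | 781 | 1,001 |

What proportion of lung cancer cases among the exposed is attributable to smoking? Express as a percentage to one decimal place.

Cells: a = 119, b = 115, c = 781, d = 1001.
Risk in exposed = 119/234 = 0.50855; risk in unexposed = 781/1782 = 0.43827.
RR = 0.50855/0.43827 = 1.16035
AR% = (RR − 1)/RR × 100 = (1.16035 − 1)/1.16035 × 100 = 13.8189%

13.8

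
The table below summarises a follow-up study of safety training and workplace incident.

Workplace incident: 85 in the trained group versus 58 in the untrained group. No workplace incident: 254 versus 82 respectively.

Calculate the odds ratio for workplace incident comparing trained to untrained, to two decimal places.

0.47

From the description: a = 85, b = 254, c = 58, d = 82.
OR = (a·d)/(b·c) = (85 × 82) / (254 × 58) = 6970 / 14732 = 0.47312
Exposure is associated with lower odds of workplace incident (OR = 0.47 < 1).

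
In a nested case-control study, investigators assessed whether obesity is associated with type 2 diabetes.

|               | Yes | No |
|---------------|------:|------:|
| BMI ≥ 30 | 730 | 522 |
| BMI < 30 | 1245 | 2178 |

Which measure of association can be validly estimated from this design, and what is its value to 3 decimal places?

Cells: a = 730, b = 522, c = 1245, d = 2178.
This is a nested case-control study: participants were sampled on outcome status, so risks in the source population cannot be estimated directly — relative risk is not valid here. The odds ratio is the appropriate measure.
OR = (a·d)/(b·c) = (730 × 2178) / (522 × 1245) = 1589940 / 649890 = 2.44648

2.446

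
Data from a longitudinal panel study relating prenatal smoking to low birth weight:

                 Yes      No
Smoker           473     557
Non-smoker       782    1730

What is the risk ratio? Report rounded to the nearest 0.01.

Cells: a = 473, b = 557, c = 782, d = 1730.
Risk in exposed = 473/1030 = 0.45922; risk in unexposed = 782/2512 = 0.31131.
RR = 0.45922 / 0.31131 = 1.47515
The risk among the exposed is 1.48 times that among the unexposed.

1.48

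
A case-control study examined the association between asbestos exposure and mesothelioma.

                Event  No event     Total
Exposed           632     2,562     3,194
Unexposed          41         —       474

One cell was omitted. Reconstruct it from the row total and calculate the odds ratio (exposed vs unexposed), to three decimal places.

2.605

The missing cell is in the unexposed row: 474 − 41 = 433.
So a = 632, b = 2562, c = 41, d = 433.
OR = (a·d)/(b·c) = (632 × 433) / (2562 × 41) = 273656 / 105042 = 2.60521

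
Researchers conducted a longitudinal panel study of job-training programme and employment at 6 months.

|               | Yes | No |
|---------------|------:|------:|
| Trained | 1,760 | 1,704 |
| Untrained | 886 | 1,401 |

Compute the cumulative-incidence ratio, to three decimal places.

Cells: a = 1760, b = 1704, c = 886, d = 1401.
Risk in exposed = 1760/3464 = 0.50808; risk in unexposed = 886/2287 = 0.38741.
RR = 0.50808 / 0.38741 = 1.31150
The risk among the exposed is 1.31 times that among the unexposed.

1.311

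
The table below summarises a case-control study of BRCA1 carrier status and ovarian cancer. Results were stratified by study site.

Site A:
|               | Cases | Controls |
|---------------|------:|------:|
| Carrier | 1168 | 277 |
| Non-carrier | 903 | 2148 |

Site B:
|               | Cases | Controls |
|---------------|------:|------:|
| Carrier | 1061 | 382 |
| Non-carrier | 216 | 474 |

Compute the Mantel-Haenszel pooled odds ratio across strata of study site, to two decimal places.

OR_MH = Σ(aᵢdᵢ/nᵢ) / Σ(bᵢcᵢ/nᵢ), where nᵢ is the stratum total.
Stratum 1 (Site A): n = 4496; a·d/n = 1168·2148/4496 = 558.0214; b·c/n = 277·903/4496 = 55.6341
Stratum 2 (Site B): n = 2133; a·d/n = 1061·474/2133 = 235.7778; b·c/n = 382·216/2133 = 38.6835
OR_MH = (558.0214 + 235.7778) / (55.6341 + 38.6835) = 793.7991 / 94.3177 = 8.41623

8.42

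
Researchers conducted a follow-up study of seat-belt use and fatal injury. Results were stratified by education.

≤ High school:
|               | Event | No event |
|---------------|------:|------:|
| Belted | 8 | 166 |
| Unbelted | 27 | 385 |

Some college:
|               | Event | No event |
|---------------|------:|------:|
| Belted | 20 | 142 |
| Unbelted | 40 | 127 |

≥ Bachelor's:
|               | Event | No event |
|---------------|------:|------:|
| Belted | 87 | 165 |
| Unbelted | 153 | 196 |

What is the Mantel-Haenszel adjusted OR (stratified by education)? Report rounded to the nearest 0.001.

OR_MH = Σ(aᵢdᵢ/nᵢ) / Σ(bᵢcᵢ/nᵢ), where nᵢ is the stratum total.
Stratum 1 (≤ High school): n = 586; a·d/n = 8·385/586 = 5.2560; b·c/n = 166·27/586 = 7.6485
Stratum 2 (Some college): n = 329; a·d/n = 20·127/329 = 7.7204; b·c/n = 142·40/329 = 17.2644
Stratum 3 (≥ Bachelor's): n = 601; a·d/n = 87·196/601 = 28.3727; b·c/n = 165·153/601 = 42.0050
OR_MH = (5.2560 + 7.7204 + 28.3727) / (7.6485 + 17.2644 + 42.0050) = 41.3490 / 66.9179 = 0.61791

0.618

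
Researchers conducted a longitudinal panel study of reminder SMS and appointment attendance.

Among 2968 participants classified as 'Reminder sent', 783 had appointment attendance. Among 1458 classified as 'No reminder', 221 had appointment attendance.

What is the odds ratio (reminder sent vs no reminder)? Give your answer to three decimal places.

2.006

From the description: a = 783, b = 2185, c = 221, d = 1237.
OR = (a·d)/(b·c) = (783 × 1237) / (2185 × 221) = 968571 / 482885 = 2.00580
The odds of appointment attendance are about 2.01 times as high in the reminder sent group.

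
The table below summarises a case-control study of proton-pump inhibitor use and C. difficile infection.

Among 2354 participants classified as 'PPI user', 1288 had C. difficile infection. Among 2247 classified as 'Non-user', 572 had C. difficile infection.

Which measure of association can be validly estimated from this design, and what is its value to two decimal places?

From the description: a = 1288, b = 1066, c = 572, d = 1675.
This is a case-control study: participants were sampled on outcome status, so risks in the source population cannot be estimated directly — relative risk is not valid here. The odds ratio is the appropriate measure.
OR = (a·d)/(b·c) = (1288 × 1675) / (1066 × 572) = 2157400 / 609752 = 3.53816

3.54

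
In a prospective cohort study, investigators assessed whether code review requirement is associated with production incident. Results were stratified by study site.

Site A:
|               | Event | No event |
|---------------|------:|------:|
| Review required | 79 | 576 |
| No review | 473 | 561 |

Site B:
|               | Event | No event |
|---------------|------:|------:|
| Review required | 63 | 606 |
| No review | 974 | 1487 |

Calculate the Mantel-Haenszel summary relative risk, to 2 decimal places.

RR_MH = Σ(aᵢ·n₀ᵢ/nᵢ) / Σ(cᵢ·n₁ᵢ/nᵢ), with n₁ᵢ = aᵢ+bᵢ (exposed), n₀ᵢ = cᵢ+dᵢ (unexposed), nᵢ = n₁ᵢ+n₀ᵢ.
Stratum 1 (Site A): n₁ = 655, n₀ = 1034, n = 1689; a·n₀/n = 79·1034/1689 = 48.3635; c·n₁/n = 473·655/1689 = 183.4310
Stratum 2 (Site B): n₁ = 669, n₀ = 2461, n = 3130; a·n₀/n = 63·2461/3130 = 49.5345; c·n₁/n = 974·669/3130 = 208.1808
RR_MH = (48.3635 + 49.5345) / (183.4310 + 208.1808) = 97.8980 / 391.6119 = 0.24999

0.25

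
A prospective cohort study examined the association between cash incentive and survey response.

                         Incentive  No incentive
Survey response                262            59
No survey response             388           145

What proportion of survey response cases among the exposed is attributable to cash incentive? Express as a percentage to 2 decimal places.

28.25

Reading the table with exposure as columns: a = 262 (Incentive, case), b = 388 (Incentive, non-case), c = 59 (No incentive, case), d = 145.
Risk in exposed = 262/650 = 0.40308; risk in unexposed = 59/204 = 0.28922.
RR = 0.40308/0.28922 = 1.39369
AR% = (RR − 1)/RR × 100 = (1.39369 − 1)/1.39369 × 100 = 28.2480%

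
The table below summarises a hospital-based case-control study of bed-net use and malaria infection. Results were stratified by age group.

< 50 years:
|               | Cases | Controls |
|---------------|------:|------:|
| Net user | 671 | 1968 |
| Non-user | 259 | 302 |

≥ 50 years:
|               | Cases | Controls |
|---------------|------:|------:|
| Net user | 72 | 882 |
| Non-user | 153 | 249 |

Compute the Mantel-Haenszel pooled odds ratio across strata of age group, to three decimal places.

0.296

OR_MH = Σ(aᵢdᵢ/nᵢ) / Σ(bᵢcᵢ/nᵢ), where nᵢ is the stratum total.
Stratum 1 (< 50 years): n = 3200; a·d/n = 671·302/3200 = 63.3256; b·c/n = 1968·259/3200 = 159.2850
Stratum 2 (≥ 50 years): n = 1356; a·d/n = 72·249/1356 = 13.2212; b·c/n = 882·153/1356 = 99.5177
OR_MH = (63.3256 + 13.2212) / (159.2850 + 99.5177) = 76.5469 / 258.8027 = 0.29577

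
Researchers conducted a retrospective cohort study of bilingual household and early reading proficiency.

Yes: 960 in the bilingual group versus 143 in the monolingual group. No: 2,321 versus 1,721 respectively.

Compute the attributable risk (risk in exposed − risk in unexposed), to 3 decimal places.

From the description: a = 960, b = 2321, c = 143, d = 1721.
Risk in exposed = 960/3281 = 0.292594; risk in unexposed = 143/1864 = 0.076717.
Risk difference = 0.292594 − 0.076717 = 0.215877

0.216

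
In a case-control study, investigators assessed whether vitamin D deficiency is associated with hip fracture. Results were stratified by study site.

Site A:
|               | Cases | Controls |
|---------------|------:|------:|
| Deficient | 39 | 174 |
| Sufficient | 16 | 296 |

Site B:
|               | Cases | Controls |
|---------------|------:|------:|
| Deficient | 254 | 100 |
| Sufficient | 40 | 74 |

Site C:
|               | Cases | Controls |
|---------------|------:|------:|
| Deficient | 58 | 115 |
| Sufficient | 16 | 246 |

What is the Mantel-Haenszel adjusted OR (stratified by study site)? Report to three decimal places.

OR_MH = Σ(aᵢdᵢ/nᵢ) / Σ(bᵢcᵢ/nᵢ), where nᵢ is the stratum total.
Stratum 1 (Site A): n = 525; a·d/n = 39·296/525 = 21.9886; b·c/n = 174·16/525 = 5.3029
Stratum 2 (Site B): n = 468; a·d/n = 254·74/468 = 40.1624; b·c/n = 100·40/468 = 8.5470
Stratum 3 (Site C): n = 435; a·d/n = 58·246/435 = 32.8000; b·c/n = 115·16/435 = 4.2299
OR_MH = (21.9886 + 40.1624 + 32.8000) / (5.3029 + 8.5470 + 4.2299) = 94.9510 / 18.0798 = 5.25179

5.252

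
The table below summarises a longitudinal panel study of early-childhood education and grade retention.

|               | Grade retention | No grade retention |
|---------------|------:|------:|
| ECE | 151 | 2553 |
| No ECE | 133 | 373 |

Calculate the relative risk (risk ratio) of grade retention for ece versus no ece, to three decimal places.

Cells: a = 151, b = 2553, c = 133, d = 373.
Risk in exposed = 151/2704 = 0.05584; risk in unexposed = 133/506 = 0.26285.
RR = 0.05584 / 0.26285 = 0.21246
The risk is 79% lower among the exposed than among the unexposed.

0.212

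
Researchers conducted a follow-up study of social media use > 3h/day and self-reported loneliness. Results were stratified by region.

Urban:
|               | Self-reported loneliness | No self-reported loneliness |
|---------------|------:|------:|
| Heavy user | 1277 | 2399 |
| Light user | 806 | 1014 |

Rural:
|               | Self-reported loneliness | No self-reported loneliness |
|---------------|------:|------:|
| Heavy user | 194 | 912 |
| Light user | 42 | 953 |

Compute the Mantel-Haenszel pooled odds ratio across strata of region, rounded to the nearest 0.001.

OR_MH = Σ(aᵢdᵢ/nᵢ) / Σ(bᵢcᵢ/nᵢ), where nᵢ is the stratum total.
Stratum 1 (Urban): n = 5496; a·d/n = 1277·1014/5496 = 235.6037; b·c/n = 2399·806/5496 = 351.8184
Stratum 2 (Rural): n = 2101; a·d/n = 194·953/2101 = 87.9971; b·c/n = 912·42/2101 = 18.2313
OR_MH = (235.6037 + 87.9971) / (351.8184 + 18.2313) = 323.6009 / 370.0497 = 0.87448

0.874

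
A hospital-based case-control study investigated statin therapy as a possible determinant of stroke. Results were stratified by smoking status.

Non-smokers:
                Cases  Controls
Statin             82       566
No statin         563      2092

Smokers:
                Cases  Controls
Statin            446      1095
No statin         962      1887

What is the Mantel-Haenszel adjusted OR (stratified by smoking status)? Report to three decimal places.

OR_MH = Σ(aᵢdᵢ/nᵢ) / Σ(bᵢcᵢ/nᵢ), where nᵢ is the stratum total.
Stratum 1 (Non-smokers): n = 3303; a·d/n = 82·2092/3303 = 51.9358; b·c/n = 566·563/3303 = 96.4753
Stratum 2 (Smokers): n = 4390; a·d/n = 446·1887/4390 = 191.7089; b·c/n = 1095·962/4390 = 239.9522
OR_MH = (51.9358 + 191.7089) / (96.4753 + 239.9522) = 243.6447 / 336.4275 = 0.72421

0.724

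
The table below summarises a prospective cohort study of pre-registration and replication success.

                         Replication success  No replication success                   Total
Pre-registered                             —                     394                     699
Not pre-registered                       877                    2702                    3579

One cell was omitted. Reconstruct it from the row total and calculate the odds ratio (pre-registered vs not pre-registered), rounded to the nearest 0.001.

The missing cell is in the exposed row: 699 − 394 = 305.
So a = 305, b = 394, c = 877, d = 2702.
OR = (a·d)/(b·c) = (305 × 2702) / (394 × 877) = 824110 / 345538 = 2.38501

2.385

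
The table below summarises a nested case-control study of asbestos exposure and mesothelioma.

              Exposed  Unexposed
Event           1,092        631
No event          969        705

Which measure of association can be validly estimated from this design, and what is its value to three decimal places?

1.259

Reading the table with exposure as columns: a = 1092 (Exposed, case), b = 969 (Exposed, non-case), c = 631 (Unexposed, case), d = 705.
This is a nested case-control study: participants were sampled on outcome status, so risks in the source population cannot be estimated directly — relative risk is not valid here. The odds ratio is the appropriate measure.
OR = (a·d)/(b·c) = (1092 × 705) / (969 × 631) = 769860 / 611439 = 1.25910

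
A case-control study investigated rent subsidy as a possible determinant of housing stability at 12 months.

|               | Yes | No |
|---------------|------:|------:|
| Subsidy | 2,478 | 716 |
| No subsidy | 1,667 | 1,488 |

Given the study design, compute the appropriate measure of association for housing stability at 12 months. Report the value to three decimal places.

Cells: a = 2478, b = 716, c = 1667, d = 1488.
This is a case-control study: participants were sampled on outcome status, so risks in the source population cannot be estimated directly — relative risk is not valid here. The odds ratio is the appropriate measure.
OR = (a·d)/(b·c) = (2478 × 1488) / (716 × 1667) = 3687264 / 1193572 = 3.08927

3.089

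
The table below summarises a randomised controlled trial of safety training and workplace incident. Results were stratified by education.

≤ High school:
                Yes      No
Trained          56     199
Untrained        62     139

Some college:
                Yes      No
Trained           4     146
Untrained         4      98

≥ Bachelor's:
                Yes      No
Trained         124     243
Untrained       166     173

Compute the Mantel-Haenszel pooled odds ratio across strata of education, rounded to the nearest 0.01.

0.57

OR_MH = Σ(aᵢdᵢ/nᵢ) / Σ(bᵢcᵢ/nᵢ), where nᵢ is the stratum total.
Stratum 1 (≤ High school): n = 456; a·d/n = 56·139/456 = 17.0702; b·c/n = 199·62/456 = 27.0570
Stratum 2 (Some college): n = 252; a·d/n = 4·98/252 = 1.5556; b·c/n = 146·4/252 = 2.3175
Stratum 3 (≥ Bachelor's): n = 706; a·d/n = 124·173/706 = 30.3853; b·c/n = 243·166/706 = 57.1360
OR_MH = (17.0702 + 1.5556 + 30.3853) / (27.0570 + 2.3175 + 57.1360) = 49.0110 / 86.5105 = 0.56653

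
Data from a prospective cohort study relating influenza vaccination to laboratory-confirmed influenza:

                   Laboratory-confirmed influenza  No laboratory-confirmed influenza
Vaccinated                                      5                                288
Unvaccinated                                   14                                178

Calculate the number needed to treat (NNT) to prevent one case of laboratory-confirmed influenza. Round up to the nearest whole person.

Risk in treated group = 5/293 = 0.01706; risk in control = 14/192 = 0.07292.
Absolute risk reduction = 0.07292 − 0.01706 = 0.05585
NNT = 1 / ARR = 1 / 0.05585 = 17.905 → round up → 18

18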